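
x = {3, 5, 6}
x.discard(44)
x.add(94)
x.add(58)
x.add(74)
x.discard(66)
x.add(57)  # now {3, 5, 6, 57, 58, 74, 94}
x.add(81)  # {3, 5, 6, 57, 58, 74, 81, 94}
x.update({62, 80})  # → {3, 5, 6, 57, 58, 62, 74, 80, 81, 94}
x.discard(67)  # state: {3, 5, 6, 57, 58, 62, 74, 80, 81, 94}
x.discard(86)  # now {3, 5, 6, 57, 58, 62, 74, 80, 81, 94}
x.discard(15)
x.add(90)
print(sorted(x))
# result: [3, 5, 6, 57, 58, 62, 74, 80, 81, 90, 94]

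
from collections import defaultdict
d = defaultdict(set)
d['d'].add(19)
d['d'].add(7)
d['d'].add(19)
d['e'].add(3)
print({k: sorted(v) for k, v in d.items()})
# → {'d': [7, 19], 'e': [3]}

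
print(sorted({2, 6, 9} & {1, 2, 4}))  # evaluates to [2]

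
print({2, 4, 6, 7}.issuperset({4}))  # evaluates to True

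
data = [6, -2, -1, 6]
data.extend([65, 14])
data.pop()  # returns 14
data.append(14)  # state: [6, -2, -1, 6, 65, 14]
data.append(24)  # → [6, -2, -1, 6, 65, 14, 24]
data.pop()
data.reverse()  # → [14, 65, 6, -1, -2, 6]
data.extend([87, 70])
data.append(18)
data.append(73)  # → [14, 65, 6, -1, -2, 6, 87, 70, 18, 73]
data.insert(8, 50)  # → [14, 65, 6, -1, -2, 6, 87, 70, 50, 18, 73]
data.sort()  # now [-2, -1, 6, 6, 14, 18, 50, 65, 70, 73, 87]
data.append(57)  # [-2, -1, 6, 6, 14, 18, 50, 65, 70, 73, 87, 57]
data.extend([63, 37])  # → [-2, -1, 6, 6, 14, 18, 50, 65, 70, 73, 87, 57, 63, 37]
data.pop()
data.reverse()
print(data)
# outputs [63, 57, 87, 73, 70, 65, 50, 18, 14, 6, 6, -1, -2]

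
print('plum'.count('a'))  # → 0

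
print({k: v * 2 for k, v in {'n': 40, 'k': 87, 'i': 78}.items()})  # {'n': 80, 'k': 174, 'i': 156}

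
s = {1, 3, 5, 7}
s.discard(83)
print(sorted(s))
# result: [1, 3, 5, 7]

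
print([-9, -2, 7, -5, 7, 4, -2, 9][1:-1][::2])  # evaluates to [-2, -5, 4]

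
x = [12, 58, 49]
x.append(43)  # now [12, 58, 49, 43]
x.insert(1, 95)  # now [12, 95, 58, 49, 43]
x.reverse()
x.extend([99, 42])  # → [43, 49, 58, 95, 12, 99, 42]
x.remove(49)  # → [43, 58, 95, 12, 99, 42]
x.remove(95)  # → [43, 58, 12, 99, 42]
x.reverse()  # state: [42, 99, 12, 58, 43]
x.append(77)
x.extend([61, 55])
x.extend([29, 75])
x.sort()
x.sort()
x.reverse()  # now [99, 77, 75, 61, 58, 55, 43, 42, 29, 12]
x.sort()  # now [12, 29, 42, 43, 55, 58, 61, 75, 77, 99]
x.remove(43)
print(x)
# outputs [12, 29, 42, 55, 58, 61, 75, 77, 99]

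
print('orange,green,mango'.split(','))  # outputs ['orange', 'green', 'mango']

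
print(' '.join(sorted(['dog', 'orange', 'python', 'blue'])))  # blue dog orange python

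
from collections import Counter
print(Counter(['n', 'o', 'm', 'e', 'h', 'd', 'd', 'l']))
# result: Counter({'d': 2, 'n': 1, 'o': 1, 'm': 1, 'e': 1, 'h': 1, 'l': 1})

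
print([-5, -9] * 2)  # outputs [-5, -9, -5, -9]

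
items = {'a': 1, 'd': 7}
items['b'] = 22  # {'a': 1, 'd': 7, 'b': 22}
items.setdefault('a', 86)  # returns 1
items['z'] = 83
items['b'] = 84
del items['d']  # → {'a': 1, 'b': 84, 'z': 83}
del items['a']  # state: {'b': 84, 'z': 83}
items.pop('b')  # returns 84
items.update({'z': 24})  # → {'z': 24}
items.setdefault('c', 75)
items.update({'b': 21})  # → {'z': 24, 'c': 75, 'b': 21}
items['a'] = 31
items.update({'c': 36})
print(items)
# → {'z': 24, 'c': 36, 'b': 21, 'a': 31}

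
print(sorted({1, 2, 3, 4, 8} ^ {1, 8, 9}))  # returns [2, 3, 4, 9]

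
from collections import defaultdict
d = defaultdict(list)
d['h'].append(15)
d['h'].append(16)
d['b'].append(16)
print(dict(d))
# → {'h': [15, 16], 'b': [16]}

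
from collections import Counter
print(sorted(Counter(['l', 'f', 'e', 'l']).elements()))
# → ['e', 'f', 'l', 'l']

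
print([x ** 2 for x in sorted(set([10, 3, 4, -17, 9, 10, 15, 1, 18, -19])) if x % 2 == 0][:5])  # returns [16, 100, 324]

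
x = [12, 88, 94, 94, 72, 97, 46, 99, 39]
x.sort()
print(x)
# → [12, 39, 46, 72, 88, 94, 94, 97, 99]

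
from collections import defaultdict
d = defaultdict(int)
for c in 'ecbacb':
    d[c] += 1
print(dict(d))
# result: {'e': 1, 'c': 2, 'b': 2, 'a': 1}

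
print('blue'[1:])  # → lue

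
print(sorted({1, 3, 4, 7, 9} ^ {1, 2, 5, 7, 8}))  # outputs [2, 3, 4, 5, 8, 9]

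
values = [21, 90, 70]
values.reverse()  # [70, 90, 21]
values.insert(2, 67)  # [70, 90, 67, 21]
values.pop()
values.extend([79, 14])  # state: [70, 90, 67, 79, 14]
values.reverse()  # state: [14, 79, 67, 90, 70]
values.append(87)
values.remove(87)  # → [14, 79, 67, 90, 70]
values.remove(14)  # [79, 67, 90, 70]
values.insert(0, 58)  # [58, 79, 67, 90, 70]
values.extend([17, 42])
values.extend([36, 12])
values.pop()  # 12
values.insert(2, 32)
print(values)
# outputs [58, 79, 32, 67, 90, 70, 17, 42, 36]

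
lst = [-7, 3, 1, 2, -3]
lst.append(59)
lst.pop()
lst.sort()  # [-7, -3, 1, 2, 3]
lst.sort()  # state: [-7, -3, 1, 2, 3]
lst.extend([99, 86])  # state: [-7, -3, 1, 2, 3, 99, 86]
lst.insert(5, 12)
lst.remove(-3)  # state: [-7, 1, 2, 3, 12, 99, 86]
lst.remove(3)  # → [-7, 1, 2, 12, 99, 86]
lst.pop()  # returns 86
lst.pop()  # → 99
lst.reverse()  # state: [12, 2, 1, -7]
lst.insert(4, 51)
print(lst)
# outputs [12, 2, 1, -7, 51]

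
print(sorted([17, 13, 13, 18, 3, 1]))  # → [1, 3, 13, 13, 17, 18]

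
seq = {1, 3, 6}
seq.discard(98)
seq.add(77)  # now {1, 3, 6, 77}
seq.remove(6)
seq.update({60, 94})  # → {1, 3, 60, 77, 94}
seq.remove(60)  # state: {1, 3, 77, 94}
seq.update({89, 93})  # {1, 3, 77, 89, 93, 94}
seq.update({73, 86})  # {1, 3, 73, 77, 86, 89, 93, 94}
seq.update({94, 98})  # {1, 3, 73, 77, 86, 89, 93, 94, 98}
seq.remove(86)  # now {1, 3, 73, 77, 89, 93, 94, 98}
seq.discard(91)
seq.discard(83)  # {1, 3, 73, 77, 89, 93, 94, 98}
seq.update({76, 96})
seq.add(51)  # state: {1, 3, 51, 73, 76, 77, 89, 93, 94, 96, 98}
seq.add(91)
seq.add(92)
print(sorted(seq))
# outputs [1, 3, 51, 73, 76, 77, 89, 91, 92, 93, 94, 96, 98]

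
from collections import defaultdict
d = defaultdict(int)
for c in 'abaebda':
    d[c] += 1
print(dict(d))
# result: {'a': 3, 'b': 2, 'e': 1, 'd': 1}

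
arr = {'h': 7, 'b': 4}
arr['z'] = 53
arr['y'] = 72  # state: {'h': 7, 'b': 4, 'z': 53, 'y': 72}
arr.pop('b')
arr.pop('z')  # 53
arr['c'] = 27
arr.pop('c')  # 27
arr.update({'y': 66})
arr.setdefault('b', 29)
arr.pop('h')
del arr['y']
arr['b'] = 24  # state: {'b': 24}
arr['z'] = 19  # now {'b': 24, 'z': 19}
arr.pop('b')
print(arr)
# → {'z': 19}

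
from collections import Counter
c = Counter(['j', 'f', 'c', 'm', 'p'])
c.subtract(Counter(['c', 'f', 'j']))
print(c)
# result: Counter({'m': 1, 'p': 1, 'j': 0, 'f': 0, 'c': 0})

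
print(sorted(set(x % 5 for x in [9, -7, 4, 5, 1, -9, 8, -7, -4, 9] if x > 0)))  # [0, 1, 3, 4]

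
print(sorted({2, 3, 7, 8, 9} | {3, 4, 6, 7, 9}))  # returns [2, 3, 4, 6, 7, 8, 9]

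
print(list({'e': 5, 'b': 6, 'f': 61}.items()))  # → [('e', 5), ('b', 6), ('f', 61)]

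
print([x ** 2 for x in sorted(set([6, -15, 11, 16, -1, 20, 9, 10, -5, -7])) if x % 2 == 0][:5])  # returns [36, 100, 256, 400]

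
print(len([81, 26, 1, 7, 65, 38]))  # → 6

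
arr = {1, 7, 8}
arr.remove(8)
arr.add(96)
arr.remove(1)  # {7, 96}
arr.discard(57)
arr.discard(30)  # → {7, 96}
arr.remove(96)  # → {7}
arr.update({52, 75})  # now {7, 52, 75}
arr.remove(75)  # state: {7, 52}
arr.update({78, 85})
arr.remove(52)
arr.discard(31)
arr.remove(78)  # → {7, 85}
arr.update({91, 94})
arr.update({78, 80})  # {7, 78, 80, 85, 91, 94}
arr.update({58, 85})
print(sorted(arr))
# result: [7, 58, 78, 80, 85, 91, 94]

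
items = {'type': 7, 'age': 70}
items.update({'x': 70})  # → {'type': 7, 'age': 70, 'x': 70}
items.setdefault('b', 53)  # 53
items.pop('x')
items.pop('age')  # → 70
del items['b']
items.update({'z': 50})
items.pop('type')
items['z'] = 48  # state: {'z': 48}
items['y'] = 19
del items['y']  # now {'z': 48}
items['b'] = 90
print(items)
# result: {'z': 48, 'b': 90}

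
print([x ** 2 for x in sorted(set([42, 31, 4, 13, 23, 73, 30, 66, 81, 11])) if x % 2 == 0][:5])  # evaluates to [16, 900, 1764, 4356]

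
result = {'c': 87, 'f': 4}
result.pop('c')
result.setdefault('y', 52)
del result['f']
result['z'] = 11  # {'y': 52, 'z': 11}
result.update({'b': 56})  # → {'y': 52, 'z': 11, 'b': 56}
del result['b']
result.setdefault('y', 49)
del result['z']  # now {'y': 52}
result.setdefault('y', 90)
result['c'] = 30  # {'y': 52, 'c': 30}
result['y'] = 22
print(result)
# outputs {'y': 22, 'c': 30}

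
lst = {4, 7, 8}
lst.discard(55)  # {4, 7, 8}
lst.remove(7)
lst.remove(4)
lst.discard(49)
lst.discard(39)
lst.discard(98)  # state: {8}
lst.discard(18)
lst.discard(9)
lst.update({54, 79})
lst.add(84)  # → {8, 54, 79, 84}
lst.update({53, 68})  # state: {8, 53, 54, 68, 79, 84}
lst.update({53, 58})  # {8, 53, 54, 58, 68, 79, 84}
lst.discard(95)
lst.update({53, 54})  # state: {8, 53, 54, 58, 68, 79, 84}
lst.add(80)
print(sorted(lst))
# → [8, 53, 54, 58, 68, 79, 80, 84]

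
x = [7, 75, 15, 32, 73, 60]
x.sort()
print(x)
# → [7, 15, 32, 60, 73, 75]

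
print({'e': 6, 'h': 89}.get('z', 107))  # 107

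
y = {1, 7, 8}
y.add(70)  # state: {1, 7, 8, 70}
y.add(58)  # {1, 7, 8, 58, 70}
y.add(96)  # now {1, 7, 8, 58, 70, 96}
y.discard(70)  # {1, 7, 8, 58, 96}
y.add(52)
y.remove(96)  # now {1, 7, 8, 52, 58}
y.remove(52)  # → {1, 7, 8, 58}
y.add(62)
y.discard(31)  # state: {1, 7, 8, 58, 62}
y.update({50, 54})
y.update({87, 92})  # {1, 7, 8, 50, 54, 58, 62, 87, 92}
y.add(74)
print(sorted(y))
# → [1, 7, 8, 50, 54, 58, 62, 74, 87, 92]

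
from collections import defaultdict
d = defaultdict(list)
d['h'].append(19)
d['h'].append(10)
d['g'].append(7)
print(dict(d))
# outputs {'h': [19, 10], 'g': [7]}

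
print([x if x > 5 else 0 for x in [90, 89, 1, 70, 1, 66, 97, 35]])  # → [90, 89, 0, 70, 0, 66, 97, 35]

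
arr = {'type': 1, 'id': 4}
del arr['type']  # {'id': 4}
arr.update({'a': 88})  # {'id': 4, 'a': 88}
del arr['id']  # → {'a': 88}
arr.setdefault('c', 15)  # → 15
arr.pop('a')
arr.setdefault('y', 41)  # 41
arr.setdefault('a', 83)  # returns 83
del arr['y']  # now {'c': 15, 'a': 83}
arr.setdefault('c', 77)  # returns 15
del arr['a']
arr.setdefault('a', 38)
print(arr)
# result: {'c': 15, 'a': 38}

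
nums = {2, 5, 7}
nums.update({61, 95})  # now {2, 5, 7, 61, 95}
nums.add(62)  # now {2, 5, 7, 61, 62, 95}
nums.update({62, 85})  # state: {2, 5, 7, 61, 62, 85, 95}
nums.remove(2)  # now {5, 7, 61, 62, 85, 95}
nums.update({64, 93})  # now {5, 7, 61, 62, 64, 85, 93, 95}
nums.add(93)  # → {5, 7, 61, 62, 64, 85, 93, 95}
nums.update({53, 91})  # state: {5, 7, 53, 61, 62, 64, 85, 91, 93, 95}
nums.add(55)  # {5, 7, 53, 55, 61, 62, 64, 85, 91, 93, 95}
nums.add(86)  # {5, 7, 53, 55, 61, 62, 64, 85, 86, 91, 93, 95}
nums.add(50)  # {5, 7, 50, 53, 55, 61, 62, 64, 85, 86, 91, 93, 95}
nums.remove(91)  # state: {5, 7, 50, 53, 55, 61, 62, 64, 85, 86, 93, 95}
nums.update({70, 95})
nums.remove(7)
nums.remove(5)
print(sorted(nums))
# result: [50, 53, 55, 61, 62, 64, 70, 85, 86, 93, 95]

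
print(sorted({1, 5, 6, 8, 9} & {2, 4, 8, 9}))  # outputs [8, 9]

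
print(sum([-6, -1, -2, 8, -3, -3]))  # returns -7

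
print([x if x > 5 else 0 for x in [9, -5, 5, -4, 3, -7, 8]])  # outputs [9, 0, 0, 0, 0, 0, 8]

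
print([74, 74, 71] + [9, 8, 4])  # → [74, 74, 71, 9, 8, 4]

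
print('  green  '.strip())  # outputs green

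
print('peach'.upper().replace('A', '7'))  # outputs PE7CH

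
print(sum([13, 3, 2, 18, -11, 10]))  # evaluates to 35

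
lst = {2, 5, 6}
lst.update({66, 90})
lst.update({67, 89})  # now {2, 5, 6, 66, 67, 89, 90}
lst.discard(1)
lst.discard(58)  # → {2, 5, 6, 66, 67, 89, 90}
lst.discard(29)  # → {2, 5, 6, 66, 67, 89, 90}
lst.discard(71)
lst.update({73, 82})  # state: {2, 5, 6, 66, 67, 73, 82, 89, 90}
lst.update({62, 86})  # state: {2, 5, 6, 62, 66, 67, 73, 82, 86, 89, 90}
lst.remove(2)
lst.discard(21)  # {5, 6, 62, 66, 67, 73, 82, 86, 89, 90}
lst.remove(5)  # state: {6, 62, 66, 67, 73, 82, 86, 89, 90}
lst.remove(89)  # {6, 62, 66, 67, 73, 82, 86, 90}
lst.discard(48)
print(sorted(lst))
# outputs [6, 62, 66, 67, 73, 82, 86, 90]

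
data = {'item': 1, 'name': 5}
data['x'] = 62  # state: {'item': 1, 'name': 5, 'x': 62}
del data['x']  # {'item': 1, 'name': 5}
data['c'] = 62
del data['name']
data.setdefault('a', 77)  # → 77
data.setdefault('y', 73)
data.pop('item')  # 1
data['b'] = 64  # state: {'c': 62, 'a': 77, 'y': 73, 'b': 64}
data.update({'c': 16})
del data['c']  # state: {'a': 77, 'y': 73, 'b': 64}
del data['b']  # {'a': 77, 'y': 73}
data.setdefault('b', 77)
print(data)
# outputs {'a': 77, 'y': 73, 'b': 77}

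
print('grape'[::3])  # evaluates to gp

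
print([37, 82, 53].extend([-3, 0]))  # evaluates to None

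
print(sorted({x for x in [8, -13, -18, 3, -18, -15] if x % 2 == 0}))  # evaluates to [-18, 8]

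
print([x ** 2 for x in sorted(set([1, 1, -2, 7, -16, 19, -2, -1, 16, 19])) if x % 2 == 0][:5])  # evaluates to [256, 4, 256]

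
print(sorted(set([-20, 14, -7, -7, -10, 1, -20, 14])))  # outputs [-20, -10, -7, 1, 14]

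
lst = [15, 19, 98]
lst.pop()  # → 98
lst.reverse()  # [19, 15]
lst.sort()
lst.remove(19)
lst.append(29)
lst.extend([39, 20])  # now [15, 29, 39, 20]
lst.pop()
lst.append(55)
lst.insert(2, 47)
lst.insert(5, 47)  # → [15, 29, 47, 39, 55, 47]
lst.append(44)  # [15, 29, 47, 39, 55, 47, 44]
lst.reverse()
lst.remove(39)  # [44, 47, 55, 47, 29, 15]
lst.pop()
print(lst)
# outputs [44, 47, 55, 47, 29]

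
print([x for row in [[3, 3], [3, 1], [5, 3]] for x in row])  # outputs [3, 3, 3, 1, 5, 3]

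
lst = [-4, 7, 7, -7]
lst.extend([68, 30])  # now [-4, 7, 7, -7, 68, 30]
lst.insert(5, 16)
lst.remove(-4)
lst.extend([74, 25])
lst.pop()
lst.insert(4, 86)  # [7, 7, -7, 68, 86, 16, 30, 74]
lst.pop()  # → 74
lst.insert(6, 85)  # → [7, 7, -7, 68, 86, 16, 85, 30]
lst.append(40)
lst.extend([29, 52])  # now [7, 7, -7, 68, 86, 16, 85, 30, 40, 29, 52]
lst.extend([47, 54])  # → [7, 7, -7, 68, 86, 16, 85, 30, 40, 29, 52, 47, 54]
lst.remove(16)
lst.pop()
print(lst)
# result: [7, 7, -7, 68, 86, 85, 30, 40, 29, 52, 47]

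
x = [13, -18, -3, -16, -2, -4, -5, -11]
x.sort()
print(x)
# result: [-18, -16, -11, -5, -4, -3, -2, 13]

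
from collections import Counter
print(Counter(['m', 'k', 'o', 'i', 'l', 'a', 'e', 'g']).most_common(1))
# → [('m', 1)]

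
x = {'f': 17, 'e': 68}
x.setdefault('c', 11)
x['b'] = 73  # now {'f': 17, 'e': 68, 'c': 11, 'b': 73}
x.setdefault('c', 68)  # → 11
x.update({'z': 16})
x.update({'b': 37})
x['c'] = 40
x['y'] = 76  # {'f': 17, 'e': 68, 'c': 40, 'b': 37, 'z': 16, 'y': 76}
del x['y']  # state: {'f': 17, 'e': 68, 'c': 40, 'b': 37, 'z': 16}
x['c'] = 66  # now {'f': 17, 'e': 68, 'c': 66, 'b': 37, 'z': 16}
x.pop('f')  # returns 17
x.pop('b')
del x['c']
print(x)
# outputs {'e': 68, 'z': 16}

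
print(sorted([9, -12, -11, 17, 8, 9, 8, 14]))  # [-12, -11, 8, 8, 9, 9, 14, 17]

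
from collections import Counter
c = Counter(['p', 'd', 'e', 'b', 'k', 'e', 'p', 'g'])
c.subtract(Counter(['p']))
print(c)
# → Counter({'e': 2, 'p': 1, 'd': 1, 'b': 1, 'k': 1, 'g': 1})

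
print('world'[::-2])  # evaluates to drw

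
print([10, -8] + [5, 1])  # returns [10, -8, 5, 1]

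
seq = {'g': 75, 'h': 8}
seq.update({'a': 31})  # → {'g': 75, 'h': 8, 'a': 31}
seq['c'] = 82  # {'g': 75, 'h': 8, 'a': 31, 'c': 82}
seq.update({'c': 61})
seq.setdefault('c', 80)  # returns 61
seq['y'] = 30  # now {'g': 75, 'h': 8, 'a': 31, 'c': 61, 'y': 30}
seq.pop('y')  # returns 30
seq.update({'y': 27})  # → {'g': 75, 'h': 8, 'a': 31, 'c': 61, 'y': 27}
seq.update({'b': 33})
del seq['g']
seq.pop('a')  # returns 31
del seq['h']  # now {'c': 61, 'y': 27, 'b': 33}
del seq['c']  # {'y': 27, 'b': 33}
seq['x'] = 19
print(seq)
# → {'y': 27, 'b': 33, 'x': 19}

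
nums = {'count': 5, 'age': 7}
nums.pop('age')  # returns 7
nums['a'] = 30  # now {'count': 5, 'a': 30}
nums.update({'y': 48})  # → {'count': 5, 'a': 30, 'y': 48}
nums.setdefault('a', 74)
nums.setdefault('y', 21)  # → 48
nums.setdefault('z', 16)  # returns 16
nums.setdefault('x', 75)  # 75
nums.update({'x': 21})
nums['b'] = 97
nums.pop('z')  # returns 16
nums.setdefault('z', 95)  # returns 95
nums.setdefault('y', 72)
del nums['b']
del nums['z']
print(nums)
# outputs {'count': 5, 'a': 30, 'y': 48, 'x': 21}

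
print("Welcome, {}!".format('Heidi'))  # Welcome, Heidi!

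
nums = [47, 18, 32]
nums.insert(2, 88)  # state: [47, 18, 88, 32]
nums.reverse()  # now [32, 88, 18, 47]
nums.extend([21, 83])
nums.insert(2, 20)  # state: [32, 88, 20, 18, 47, 21, 83]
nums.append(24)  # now [32, 88, 20, 18, 47, 21, 83, 24]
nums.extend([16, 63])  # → [32, 88, 20, 18, 47, 21, 83, 24, 16, 63]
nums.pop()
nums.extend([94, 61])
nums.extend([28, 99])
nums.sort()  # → [16, 18, 20, 21, 24, 28, 32, 47, 61, 83, 88, 94, 99]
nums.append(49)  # [16, 18, 20, 21, 24, 28, 32, 47, 61, 83, 88, 94, 99, 49]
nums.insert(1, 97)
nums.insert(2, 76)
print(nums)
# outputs [16, 97, 76, 18, 20, 21, 24, 28, 32, 47, 61, 83, 88, 94, 99, 49]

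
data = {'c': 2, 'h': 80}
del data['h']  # {'c': 2}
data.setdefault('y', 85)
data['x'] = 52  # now {'c': 2, 'y': 85, 'x': 52}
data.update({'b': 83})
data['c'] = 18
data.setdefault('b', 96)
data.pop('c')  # 18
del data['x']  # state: {'y': 85, 'b': 83}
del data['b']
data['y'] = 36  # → {'y': 36}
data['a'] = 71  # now {'y': 36, 'a': 71}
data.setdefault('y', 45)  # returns 36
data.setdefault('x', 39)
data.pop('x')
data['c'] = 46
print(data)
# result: {'y': 36, 'a': 71, 'c': 46}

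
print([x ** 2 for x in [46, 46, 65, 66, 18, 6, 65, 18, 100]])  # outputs [2116, 2116, 4225, 4356, 324, 36, 4225, 324, 10000]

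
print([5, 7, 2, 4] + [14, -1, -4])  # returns [5, 7, 2, 4, 14, -1, -4]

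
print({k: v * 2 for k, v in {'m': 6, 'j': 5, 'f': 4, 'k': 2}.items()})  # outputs {'m': 12, 'j': 10, 'f': 8, 'k': 4}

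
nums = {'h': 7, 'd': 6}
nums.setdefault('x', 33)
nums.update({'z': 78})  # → {'h': 7, 'd': 6, 'x': 33, 'z': 78}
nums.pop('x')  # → 33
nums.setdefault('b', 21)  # 21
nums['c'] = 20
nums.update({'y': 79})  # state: {'h': 7, 'd': 6, 'z': 78, 'b': 21, 'c': 20, 'y': 79}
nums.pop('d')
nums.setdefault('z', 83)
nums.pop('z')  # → 78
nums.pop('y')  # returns 79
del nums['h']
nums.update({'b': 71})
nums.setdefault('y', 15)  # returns 15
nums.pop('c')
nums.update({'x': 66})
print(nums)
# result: {'b': 71, 'y': 15, 'x': 66}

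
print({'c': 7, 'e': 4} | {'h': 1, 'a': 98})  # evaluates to {'c': 7, 'e': 4, 'h': 1, 'a': 98}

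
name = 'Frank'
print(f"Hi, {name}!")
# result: Hi, Frank!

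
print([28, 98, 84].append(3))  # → None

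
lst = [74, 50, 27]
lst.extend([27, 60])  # [74, 50, 27, 27, 60]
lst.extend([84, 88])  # [74, 50, 27, 27, 60, 84, 88]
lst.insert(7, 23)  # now [74, 50, 27, 27, 60, 84, 88, 23]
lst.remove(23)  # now [74, 50, 27, 27, 60, 84, 88]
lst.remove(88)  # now [74, 50, 27, 27, 60, 84]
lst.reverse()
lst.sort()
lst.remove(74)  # [27, 27, 50, 60, 84]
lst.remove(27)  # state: [27, 50, 60, 84]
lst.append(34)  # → [27, 50, 60, 84, 34]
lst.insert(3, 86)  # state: [27, 50, 60, 86, 84, 34]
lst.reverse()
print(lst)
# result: [34, 84, 86, 60, 50, 27]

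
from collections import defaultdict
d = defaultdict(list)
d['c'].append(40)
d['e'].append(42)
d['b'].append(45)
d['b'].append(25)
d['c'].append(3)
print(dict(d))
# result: {'c': [40, 3], 'e': [42], 'b': [45, 25]}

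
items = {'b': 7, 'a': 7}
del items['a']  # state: {'b': 7}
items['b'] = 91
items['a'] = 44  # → {'b': 91, 'a': 44}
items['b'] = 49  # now {'b': 49, 'a': 44}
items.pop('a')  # 44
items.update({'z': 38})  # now {'b': 49, 'z': 38}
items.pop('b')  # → 49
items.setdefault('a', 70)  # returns 70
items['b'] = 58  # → {'z': 38, 'a': 70, 'b': 58}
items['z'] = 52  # {'z': 52, 'a': 70, 'b': 58}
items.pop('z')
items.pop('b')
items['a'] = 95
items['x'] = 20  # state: {'a': 95, 'x': 20}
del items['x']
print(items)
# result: {'a': 95}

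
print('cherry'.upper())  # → CHERRY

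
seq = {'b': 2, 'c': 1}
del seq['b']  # {'c': 1}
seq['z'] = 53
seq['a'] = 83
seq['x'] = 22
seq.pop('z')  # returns 53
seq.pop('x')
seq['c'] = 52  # {'c': 52, 'a': 83}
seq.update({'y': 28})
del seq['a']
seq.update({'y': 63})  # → {'c': 52, 'y': 63}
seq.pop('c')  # 52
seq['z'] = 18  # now {'y': 63, 'z': 18}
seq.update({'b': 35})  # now {'y': 63, 'z': 18, 'b': 35}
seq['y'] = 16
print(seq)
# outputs {'y': 16, 'z': 18, 'b': 35}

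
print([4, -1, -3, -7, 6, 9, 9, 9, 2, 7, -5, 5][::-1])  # [5, -5, 7, 2, 9, 9, 9, 6, -7, -3, -1, 4]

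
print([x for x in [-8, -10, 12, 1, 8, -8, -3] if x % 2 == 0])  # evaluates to [-8, -10, 12, 8, -8]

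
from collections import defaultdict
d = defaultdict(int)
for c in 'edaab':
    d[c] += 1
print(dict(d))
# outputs {'e': 1, 'd': 1, 'a': 2, 'b': 1}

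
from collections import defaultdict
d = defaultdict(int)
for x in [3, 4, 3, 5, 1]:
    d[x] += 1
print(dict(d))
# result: {3: 2, 4: 1, 5: 1, 1: 1}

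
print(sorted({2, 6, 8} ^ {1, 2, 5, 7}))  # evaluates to [1, 5, 6, 7, 8]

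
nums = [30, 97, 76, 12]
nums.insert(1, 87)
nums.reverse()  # [12, 76, 97, 87, 30]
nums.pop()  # 30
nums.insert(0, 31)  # [31, 12, 76, 97, 87]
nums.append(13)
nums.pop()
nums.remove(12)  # [31, 76, 97, 87]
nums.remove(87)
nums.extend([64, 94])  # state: [31, 76, 97, 64, 94]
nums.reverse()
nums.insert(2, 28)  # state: [94, 64, 28, 97, 76, 31]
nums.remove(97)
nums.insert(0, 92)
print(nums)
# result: [92, 94, 64, 28, 76, 31]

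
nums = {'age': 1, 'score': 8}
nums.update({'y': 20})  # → {'age': 1, 'score': 8, 'y': 20}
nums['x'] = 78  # {'age': 1, 'score': 8, 'y': 20, 'x': 78}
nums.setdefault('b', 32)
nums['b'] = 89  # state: {'age': 1, 'score': 8, 'y': 20, 'x': 78, 'b': 89}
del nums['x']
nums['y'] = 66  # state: {'age': 1, 'score': 8, 'y': 66, 'b': 89}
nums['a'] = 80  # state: {'age': 1, 'score': 8, 'y': 66, 'b': 89, 'a': 80}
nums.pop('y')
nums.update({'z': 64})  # {'age': 1, 'score': 8, 'b': 89, 'a': 80, 'z': 64}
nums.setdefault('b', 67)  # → 89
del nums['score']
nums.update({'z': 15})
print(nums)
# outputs {'age': 1, 'b': 89, 'a': 80, 'z': 15}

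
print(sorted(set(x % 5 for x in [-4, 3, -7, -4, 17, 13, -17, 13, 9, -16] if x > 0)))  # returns [2, 3, 4]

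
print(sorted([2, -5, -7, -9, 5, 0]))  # [-9, -7, -5, 0, 2, 5]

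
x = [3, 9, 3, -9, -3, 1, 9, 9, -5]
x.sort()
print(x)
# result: [-9, -5, -3, 1, 3, 3, 9, 9, 9]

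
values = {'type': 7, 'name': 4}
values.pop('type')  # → 7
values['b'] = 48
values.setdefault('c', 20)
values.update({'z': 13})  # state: {'name': 4, 'b': 48, 'c': 20, 'z': 13}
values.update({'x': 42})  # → {'name': 4, 'b': 48, 'c': 20, 'z': 13, 'x': 42}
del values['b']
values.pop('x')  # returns 42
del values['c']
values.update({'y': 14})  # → {'name': 4, 'z': 13, 'y': 14}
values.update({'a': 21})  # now {'name': 4, 'z': 13, 'y': 14, 'a': 21}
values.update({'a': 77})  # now {'name': 4, 'z': 13, 'y': 14, 'a': 77}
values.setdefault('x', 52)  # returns 52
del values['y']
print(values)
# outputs {'name': 4, 'z': 13, 'a': 77, 'x': 52}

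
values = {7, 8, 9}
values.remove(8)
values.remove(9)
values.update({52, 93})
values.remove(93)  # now {7, 52}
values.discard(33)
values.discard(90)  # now {7, 52}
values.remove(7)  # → {52}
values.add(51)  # {51, 52}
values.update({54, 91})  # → {51, 52, 54, 91}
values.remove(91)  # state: {51, 52, 54}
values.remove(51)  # {52, 54}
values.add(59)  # {52, 54, 59}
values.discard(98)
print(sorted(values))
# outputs [52, 54, 59]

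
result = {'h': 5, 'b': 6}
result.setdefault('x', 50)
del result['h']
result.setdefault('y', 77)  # 77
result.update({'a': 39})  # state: {'b': 6, 'x': 50, 'y': 77, 'a': 39}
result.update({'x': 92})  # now {'b': 6, 'x': 92, 'y': 77, 'a': 39}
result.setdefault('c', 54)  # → 54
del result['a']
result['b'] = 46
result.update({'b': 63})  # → {'b': 63, 'x': 92, 'y': 77, 'c': 54}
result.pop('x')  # 92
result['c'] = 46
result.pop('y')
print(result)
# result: {'b': 63, 'c': 46}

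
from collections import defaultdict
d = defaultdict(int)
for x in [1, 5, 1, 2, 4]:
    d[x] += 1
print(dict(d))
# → {1: 2, 5: 1, 2: 1, 4: 1}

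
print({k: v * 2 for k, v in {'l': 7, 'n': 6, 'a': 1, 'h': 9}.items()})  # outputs {'l': 14, 'n': 12, 'a': 2, 'h': 18}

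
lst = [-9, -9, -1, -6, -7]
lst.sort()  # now [-9, -9, -7, -6, -1]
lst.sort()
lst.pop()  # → -1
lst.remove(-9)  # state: [-9, -7, -6]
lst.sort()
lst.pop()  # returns -6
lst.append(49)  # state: [-9, -7, 49]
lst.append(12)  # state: [-9, -7, 49, 12]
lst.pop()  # 12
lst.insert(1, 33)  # [-9, 33, -7, 49]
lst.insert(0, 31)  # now [31, -9, 33, -7, 49]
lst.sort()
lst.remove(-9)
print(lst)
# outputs [-7, 31, 33, 49]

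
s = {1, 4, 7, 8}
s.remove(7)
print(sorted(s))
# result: [1, 4, 8]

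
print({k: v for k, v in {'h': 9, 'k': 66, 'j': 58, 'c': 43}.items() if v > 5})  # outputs {'h': 9, 'k': 66, 'j': 58, 'c': 43}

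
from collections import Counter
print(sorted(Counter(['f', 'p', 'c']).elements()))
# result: ['c', 'f', 'p']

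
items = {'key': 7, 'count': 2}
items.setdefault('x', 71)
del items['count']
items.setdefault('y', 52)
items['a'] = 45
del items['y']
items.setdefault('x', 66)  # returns 71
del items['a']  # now {'key': 7, 'x': 71}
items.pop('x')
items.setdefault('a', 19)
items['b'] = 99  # {'key': 7, 'a': 19, 'b': 99}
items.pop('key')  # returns 7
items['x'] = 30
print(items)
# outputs {'a': 19, 'b': 99, 'x': 30}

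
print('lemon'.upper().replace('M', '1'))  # LE1ON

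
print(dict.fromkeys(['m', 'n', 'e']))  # {'m': None, 'n': None, 'e': None}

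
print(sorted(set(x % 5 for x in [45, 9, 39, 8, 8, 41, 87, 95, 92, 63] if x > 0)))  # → [0, 1, 2, 3, 4]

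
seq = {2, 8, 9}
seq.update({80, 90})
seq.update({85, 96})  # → {2, 8, 9, 80, 85, 90, 96}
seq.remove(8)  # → {2, 9, 80, 85, 90, 96}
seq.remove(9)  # {2, 80, 85, 90, 96}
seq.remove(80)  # {2, 85, 90, 96}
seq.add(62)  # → {2, 62, 85, 90, 96}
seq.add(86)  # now {2, 62, 85, 86, 90, 96}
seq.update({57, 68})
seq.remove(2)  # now {57, 62, 68, 85, 86, 90, 96}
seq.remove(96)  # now {57, 62, 68, 85, 86, 90}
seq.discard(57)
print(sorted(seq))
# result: [62, 68, 85, 86, 90]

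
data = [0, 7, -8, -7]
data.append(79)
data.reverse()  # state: [79, -7, -8, 7, 0]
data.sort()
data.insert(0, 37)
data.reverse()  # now [79, 7, 0, -7, -8, 37]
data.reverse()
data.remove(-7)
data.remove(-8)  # [37, 0, 7, 79]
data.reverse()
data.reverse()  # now [37, 0, 7, 79]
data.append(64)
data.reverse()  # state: [64, 79, 7, 0, 37]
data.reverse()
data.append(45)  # [37, 0, 7, 79, 64, 45]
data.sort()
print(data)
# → [0, 7, 37, 45, 64, 79]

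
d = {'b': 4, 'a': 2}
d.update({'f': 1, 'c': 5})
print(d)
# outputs {'b': 4, 'a': 2, 'f': 1, 'c': 5}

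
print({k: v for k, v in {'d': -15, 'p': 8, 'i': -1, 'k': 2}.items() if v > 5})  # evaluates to {'p': 8}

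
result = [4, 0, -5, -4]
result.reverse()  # [-4, -5, 0, 4]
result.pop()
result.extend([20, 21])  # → [-4, -5, 0, 20, 21]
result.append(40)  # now [-4, -5, 0, 20, 21, 40]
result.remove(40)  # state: [-4, -5, 0, 20, 21]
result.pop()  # 21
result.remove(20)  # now [-4, -5, 0]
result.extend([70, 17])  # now [-4, -5, 0, 70, 17]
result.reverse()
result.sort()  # [-5, -4, 0, 17, 70]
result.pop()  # 70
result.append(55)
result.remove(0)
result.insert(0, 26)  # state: [26, -5, -4, 17, 55]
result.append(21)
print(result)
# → [26, -5, -4, 17, 55, 21]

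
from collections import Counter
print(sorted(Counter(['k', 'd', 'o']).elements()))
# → ['d', 'k', 'o']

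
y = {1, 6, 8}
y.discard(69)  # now {1, 6, 8}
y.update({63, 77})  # {1, 6, 8, 63, 77}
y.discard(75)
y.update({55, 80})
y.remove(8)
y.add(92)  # {1, 6, 55, 63, 77, 80, 92}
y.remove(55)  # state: {1, 6, 63, 77, 80, 92}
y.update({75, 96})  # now {1, 6, 63, 75, 77, 80, 92, 96}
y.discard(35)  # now {1, 6, 63, 75, 77, 80, 92, 96}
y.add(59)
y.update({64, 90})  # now {1, 6, 59, 63, 64, 75, 77, 80, 90, 92, 96}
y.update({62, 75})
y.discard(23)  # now {1, 6, 59, 62, 63, 64, 75, 77, 80, 90, 92, 96}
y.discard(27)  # {1, 6, 59, 62, 63, 64, 75, 77, 80, 90, 92, 96}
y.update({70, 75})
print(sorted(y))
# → [1, 6, 59, 62, 63, 64, 70, 75, 77, 80, 90, 92, 96]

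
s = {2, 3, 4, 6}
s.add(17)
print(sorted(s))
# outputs [2, 3, 4, 6, 17]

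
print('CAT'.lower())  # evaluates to cat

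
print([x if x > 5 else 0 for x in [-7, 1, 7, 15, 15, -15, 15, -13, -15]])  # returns [0, 0, 7, 15, 15, 0, 15, 0, 0]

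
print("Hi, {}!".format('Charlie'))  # Hi, Charlie!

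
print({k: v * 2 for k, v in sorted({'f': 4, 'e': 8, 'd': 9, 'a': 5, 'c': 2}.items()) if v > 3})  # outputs {'a': 10, 'd': 18, 'e': 16, 'f': 8}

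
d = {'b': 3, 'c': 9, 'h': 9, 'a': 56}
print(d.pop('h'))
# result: 9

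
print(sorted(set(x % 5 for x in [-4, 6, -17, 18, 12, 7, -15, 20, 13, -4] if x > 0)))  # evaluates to [0, 1, 2, 3]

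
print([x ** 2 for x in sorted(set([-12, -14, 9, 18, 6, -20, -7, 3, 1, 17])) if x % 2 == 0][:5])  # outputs [400, 196, 144, 36, 324]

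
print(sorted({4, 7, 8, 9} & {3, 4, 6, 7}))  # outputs [4, 7]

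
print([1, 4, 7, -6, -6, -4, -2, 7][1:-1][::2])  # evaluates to [4, -6, -4]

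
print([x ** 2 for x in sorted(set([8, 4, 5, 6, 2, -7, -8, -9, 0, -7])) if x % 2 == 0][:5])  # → [64, 0, 4, 16, 36]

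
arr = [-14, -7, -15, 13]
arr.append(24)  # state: [-14, -7, -15, 13, 24]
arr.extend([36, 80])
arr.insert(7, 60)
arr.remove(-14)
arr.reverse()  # [60, 80, 36, 24, 13, -15, -7]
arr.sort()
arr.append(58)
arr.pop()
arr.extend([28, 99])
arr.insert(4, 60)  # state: [-15, -7, 13, 24, 60, 36, 60, 80, 28, 99]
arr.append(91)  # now [-15, -7, 13, 24, 60, 36, 60, 80, 28, 99, 91]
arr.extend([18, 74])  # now [-15, -7, 13, 24, 60, 36, 60, 80, 28, 99, 91, 18, 74]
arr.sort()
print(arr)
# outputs [-15, -7, 13, 18, 24, 28, 36, 60, 60, 74, 80, 91, 99]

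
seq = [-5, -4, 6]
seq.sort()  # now [-5, -4, 6]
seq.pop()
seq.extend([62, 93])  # [-5, -4, 62, 93]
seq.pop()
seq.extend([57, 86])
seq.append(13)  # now [-5, -4, 62, 57, 86, 13]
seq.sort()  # [-5, -4, 13, 57, 62, 86]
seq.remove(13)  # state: [-5, -4, 57, 62, 86]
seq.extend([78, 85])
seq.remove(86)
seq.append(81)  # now [-5, -4, 57, 62, 78, 85, 81]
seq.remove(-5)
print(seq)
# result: [-4, 57, 62, 78, 85, 81]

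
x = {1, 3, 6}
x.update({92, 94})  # {1, 3, 6, 92, 94}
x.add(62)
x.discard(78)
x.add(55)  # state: {1, 3, 6, 55, 62, 92, 94}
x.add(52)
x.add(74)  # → {1, 3, 6, 52, 55, 62, 74, 92, 94}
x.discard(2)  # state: {1, 3, 6, 52, 55, 62, 74, 92, 94}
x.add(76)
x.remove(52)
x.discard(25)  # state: {1, 3, 6, 55, 62, 74, 76, 92, 94}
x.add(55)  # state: {1, 3, 6, 55, 62, 74, 76, 92, 94}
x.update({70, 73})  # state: {1, 3, 6, 55, 62, 70, 73, 74, 76, 92, 94}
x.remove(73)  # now {1, 3, 6, 55, 62, 70, 74, 76, 92, 94}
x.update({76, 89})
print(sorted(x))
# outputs [1, 3, 6, 55, 62, 70, 74, 76, 89, 92, 94]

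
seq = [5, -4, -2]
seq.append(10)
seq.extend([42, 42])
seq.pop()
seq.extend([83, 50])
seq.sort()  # [-4, -2, 5, 10, 42, 50, 83]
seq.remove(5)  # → [-4, -2, 10, 42, 50, 83]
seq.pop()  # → 83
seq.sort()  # [-4, -2, 10, 42, 50]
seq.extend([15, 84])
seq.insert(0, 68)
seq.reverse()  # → [84, 15, 50, 42, 10, -2, -4, 68]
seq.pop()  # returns 68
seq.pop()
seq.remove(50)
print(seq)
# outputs [84, 15, 42, 10, -2]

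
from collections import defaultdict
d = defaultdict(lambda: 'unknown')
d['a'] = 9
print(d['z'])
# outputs unknown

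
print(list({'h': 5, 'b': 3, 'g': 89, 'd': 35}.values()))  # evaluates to [5, 3, 89, 35]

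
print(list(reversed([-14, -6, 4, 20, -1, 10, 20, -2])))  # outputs [-2, 20, 10, -1, 20, 4, -6, -14]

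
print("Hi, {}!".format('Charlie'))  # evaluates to Hi, Charlie!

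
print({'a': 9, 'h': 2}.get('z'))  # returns None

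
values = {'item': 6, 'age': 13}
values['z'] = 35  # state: {'item': 6, 'age': 13, 'z': 35}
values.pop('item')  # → 6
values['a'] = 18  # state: {'age': 13, 'z': 35, 'a': 18}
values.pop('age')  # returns 13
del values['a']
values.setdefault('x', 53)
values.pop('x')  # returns 53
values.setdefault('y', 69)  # 69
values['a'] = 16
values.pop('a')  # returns 16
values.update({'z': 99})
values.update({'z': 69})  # {'z': 69, 'y': 69}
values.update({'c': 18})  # {'z': 69, 'y': 69, 'c': 18}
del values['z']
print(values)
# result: {'y': 69, 'c': 18}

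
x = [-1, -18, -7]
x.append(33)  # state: [-1, -18, -7, 33]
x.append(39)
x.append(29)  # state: [-1, -18, -7, 33, 39, 29]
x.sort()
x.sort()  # [-18, -7, -1, 29, 33, 39]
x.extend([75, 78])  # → [-18, -7, -1, 29, 33, 39, 75, 78]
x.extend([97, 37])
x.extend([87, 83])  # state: [-18, -7, -1, 29, 33, 39, 75, 78, 97, 37, 87, 83]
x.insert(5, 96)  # [-18, -7, -1, 29, 33, 96, 39, 75, 78, 97, 37, 87, 83]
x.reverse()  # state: [83, 87, 37, 97, 78, 75, 39, 96, 33, 29, -1, -7, -18]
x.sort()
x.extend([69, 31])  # [-18, -7, -1, 29, 33, 37, 39, 75, 78, 83, 87, 96, 97, 69, 31]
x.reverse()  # [31, 69, 97, 96, 87, 83, 78, 75, 39, 37, 33, 29, -1, -7, -18]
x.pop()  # -18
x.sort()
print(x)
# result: [-7, -1, 29, 31, 33, 37, 39, 69, 75, 78, 83, 87, 96, 97]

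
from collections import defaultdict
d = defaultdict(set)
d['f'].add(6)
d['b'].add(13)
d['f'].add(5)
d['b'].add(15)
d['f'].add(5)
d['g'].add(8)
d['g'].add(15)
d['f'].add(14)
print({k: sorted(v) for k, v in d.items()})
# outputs {'f': [5, 6, 14], 'b': [13, 15], 'g': [8, 15]}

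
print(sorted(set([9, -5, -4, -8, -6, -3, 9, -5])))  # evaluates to [-8, -6, -5, -4, -3, 9]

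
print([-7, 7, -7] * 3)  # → [-7, 7, -7, -7, 7, -7, -7, 7, -7]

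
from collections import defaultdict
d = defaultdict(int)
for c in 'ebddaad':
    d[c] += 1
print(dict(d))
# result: {'e': 1, 'b': 1, 'd': 3, 'a': 2}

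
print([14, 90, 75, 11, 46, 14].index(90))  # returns 1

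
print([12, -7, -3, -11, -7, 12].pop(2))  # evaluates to -3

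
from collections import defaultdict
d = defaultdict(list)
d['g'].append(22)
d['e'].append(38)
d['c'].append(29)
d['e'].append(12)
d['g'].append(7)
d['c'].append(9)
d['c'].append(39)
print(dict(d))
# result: {'g': [22, 7], 'e': [38, 12], 'c': [29, 9, 39]}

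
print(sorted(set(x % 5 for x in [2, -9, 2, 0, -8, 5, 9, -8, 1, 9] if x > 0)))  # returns [0, 1, 2, 4]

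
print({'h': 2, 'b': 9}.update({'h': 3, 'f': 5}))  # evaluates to None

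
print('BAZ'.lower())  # baz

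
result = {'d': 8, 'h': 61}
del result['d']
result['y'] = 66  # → {'h': 61, 'y': 66}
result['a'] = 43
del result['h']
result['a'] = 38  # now {'y': 66, 'a': 38}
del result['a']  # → {'y': 66}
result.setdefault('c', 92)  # 92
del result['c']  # {'y': 66}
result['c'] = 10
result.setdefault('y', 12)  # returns 66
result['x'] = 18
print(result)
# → {'y': 66, 'c': 10, 'x': 18}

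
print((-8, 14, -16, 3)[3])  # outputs 3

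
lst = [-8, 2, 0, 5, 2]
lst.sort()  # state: [-8, 0, 2, 2, 5]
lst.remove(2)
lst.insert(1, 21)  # [-8, 21, 0, 2, 5]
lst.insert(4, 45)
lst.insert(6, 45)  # [-8, 21, 0, 2, 45, 5, 45]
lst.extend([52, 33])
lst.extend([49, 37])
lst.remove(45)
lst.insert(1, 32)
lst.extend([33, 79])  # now [-8, 32, 21, 0, 2, 5, 45, 52, 33, 49, 37, 33, 79]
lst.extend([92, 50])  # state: [-8, 32, 21, 0, 2, 5, 45, 52, 33, 49, 37, 33, 79, 92, 50]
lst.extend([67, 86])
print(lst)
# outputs [-8, 32, 21, 0, 2, 5, 45, 52, 33, 49, 37, 33, 79, 92, 50, 67, 86]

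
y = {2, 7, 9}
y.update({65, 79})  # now {2, 7, 9, 65, 79}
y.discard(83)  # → {2, 7, 9, 65, 79}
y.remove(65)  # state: {2, 7, 9, 79}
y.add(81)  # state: {2, 7, 9, 79, 81}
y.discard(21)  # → {2, 7, 9, 79, 81}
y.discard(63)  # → {2, 7, 9, 79, 81}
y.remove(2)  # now {7, 9, 79, 81}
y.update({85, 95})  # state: {7, 9, 79, 81, 85, 95}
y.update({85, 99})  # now {7, 9, 79, 81, 85, 95, 99}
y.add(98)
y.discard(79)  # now {7, 9, 81, 85, 95, 98, 99}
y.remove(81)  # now {7, 9, 85, 95, 98, 99}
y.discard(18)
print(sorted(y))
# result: [7, 9, 85, 95, 98, 99]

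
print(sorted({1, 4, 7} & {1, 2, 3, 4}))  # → [1, 4]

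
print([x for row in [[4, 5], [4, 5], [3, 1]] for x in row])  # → [4, 5, 4, 5, 3, 1]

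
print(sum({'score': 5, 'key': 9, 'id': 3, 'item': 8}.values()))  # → 25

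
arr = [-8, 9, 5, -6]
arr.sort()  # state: [-8, -6, 5, 9]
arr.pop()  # 9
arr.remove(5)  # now [-8, -6]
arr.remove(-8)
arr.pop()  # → -6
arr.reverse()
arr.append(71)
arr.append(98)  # [71, 98]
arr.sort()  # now [71, 98]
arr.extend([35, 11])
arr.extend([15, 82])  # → [71, 98, 35, 11, 15, 82]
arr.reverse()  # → [82, 15, 11, 35, 98, 71]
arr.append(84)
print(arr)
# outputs [82, 15, 11, 35, 98, 71, 84]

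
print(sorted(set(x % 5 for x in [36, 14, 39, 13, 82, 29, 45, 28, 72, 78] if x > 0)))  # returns [0, 1, 2, 3, 4]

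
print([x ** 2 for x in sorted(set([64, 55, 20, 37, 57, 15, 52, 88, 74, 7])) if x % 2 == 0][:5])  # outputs [400, 2704, 4096, 5476, 7744]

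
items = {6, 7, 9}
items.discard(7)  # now {6, 9}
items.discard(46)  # {6, 9}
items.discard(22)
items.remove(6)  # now {9}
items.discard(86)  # {9}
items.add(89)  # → {9, 89}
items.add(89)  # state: {9, 89}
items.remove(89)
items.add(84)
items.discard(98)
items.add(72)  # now {9, 72, 84}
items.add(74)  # {9, 72, 74, 84}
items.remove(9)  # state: {72, 74, 84}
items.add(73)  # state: {72, 73, 74, 84}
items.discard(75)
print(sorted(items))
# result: [72, 73, 74, 84]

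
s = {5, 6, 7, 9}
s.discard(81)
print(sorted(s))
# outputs [5, 6, 7, 9]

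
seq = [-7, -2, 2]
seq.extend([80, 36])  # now [-7, -2, 2, 80, 36]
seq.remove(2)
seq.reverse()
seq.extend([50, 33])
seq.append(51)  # [36, 80, -2, -7, 50, 33, 51]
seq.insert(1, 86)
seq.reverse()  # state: [51, 33, 50, -7, -2, 80, 86, 36]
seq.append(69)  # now [51, 33, 50, -7, -2, 80, 86, 36, 69]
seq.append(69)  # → [51, 33, 50, -7, -2, 80, 86, 36, 69, 69]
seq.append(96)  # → [51, 33, 50, -7, -2, 80, 86, 36, 69, 69, 96]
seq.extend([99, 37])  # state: [51, 33, 50, -7, -2, 80, 86, 36, 69, 69, 96, 99, 37]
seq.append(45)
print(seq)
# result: [51, 33, 50, -7, -2, 80, 86, 36, 69, 69, 96, 99, 37, 45]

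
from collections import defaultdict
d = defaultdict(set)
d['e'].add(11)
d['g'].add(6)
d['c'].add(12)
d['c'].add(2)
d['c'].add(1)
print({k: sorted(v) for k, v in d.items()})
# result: {'e': [11], 'g': [6], 'c': [1, 2, 12]}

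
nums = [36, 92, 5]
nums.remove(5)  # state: [36, 92]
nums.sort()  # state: [36, 92]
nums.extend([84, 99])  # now [36, 92, 84, 99]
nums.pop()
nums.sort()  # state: [36, 84, 92]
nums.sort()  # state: [36, 84, 92]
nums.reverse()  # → [92, 84, 36]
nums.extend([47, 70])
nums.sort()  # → [36, 47, 70, 84, 92]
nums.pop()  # 92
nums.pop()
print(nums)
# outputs [36, 47, 70]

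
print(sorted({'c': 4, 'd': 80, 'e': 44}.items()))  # [('c', 4), ('d', 80), ('e', 44)]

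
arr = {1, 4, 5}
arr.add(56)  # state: {1, 4, 5, 56}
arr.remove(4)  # {1, 5, 56}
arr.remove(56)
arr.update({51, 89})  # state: {1, 5, 51, 89}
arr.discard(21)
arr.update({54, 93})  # {1, 5, 51, 54, 89, 93}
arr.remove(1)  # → {5, 51, 54, 89, 93}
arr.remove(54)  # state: {5, 51, 89, 93}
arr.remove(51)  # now {5, 89, 93}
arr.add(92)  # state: {5, 89, 92, 93}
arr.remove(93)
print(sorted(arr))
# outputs [5, 89, 92]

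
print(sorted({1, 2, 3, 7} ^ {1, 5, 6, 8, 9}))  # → [2, 3, 5, 6, 7, 8, 9]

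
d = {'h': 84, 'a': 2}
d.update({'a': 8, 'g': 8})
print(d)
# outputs {'h': 84, 'a': 8, 'g': 8}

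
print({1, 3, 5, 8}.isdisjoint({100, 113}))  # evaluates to True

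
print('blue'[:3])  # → blu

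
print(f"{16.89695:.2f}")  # 16.90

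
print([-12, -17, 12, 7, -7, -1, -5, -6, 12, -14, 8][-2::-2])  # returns [-14, -6, -1, 7, -17]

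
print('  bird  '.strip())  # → bird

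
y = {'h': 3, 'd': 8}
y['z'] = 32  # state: {'h': 3, 'd': 8, 'z': 32}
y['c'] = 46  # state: {'h': 3, 'd': 8, 'z': 32, 'c': 46}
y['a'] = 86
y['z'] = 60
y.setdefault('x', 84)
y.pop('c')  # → 46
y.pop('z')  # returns 60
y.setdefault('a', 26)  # 86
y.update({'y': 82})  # {'h': 3, 'd': 8, 'a': 86, 'x': 84, 'y': 82}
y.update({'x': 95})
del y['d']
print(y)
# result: {'h': 3, 'a': 86, 'x': 95, 'y': 82}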